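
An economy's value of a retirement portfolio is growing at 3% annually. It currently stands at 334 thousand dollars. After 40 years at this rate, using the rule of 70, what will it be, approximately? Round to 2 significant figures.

It doubles every 70/3 ≈ 23.33 years, so 40 years is 1.71 doublings.
2^1.71 ≈ 3.27; 334 × 3.27 ≈ 1100 thousand dollars.

≈ 1100 thousand dollars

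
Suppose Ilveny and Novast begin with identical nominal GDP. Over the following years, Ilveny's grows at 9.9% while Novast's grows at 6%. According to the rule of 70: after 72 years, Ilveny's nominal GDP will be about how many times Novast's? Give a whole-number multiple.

Only the 3.9-point difference matters.
70/3.9 ≈ 17.95 years per doubling of the ratio; 72 years gives 4.01 doublings, so ≈ 16×.

approximately 16 times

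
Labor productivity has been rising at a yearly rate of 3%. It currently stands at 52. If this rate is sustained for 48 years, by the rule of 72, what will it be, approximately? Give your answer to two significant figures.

approximately 210

It doubles every 72/3 ≈ 24.00 years, so 48 years is 2.00 doublings.
2^2.00 ≈ 4.00; 52 × 4.00 ≈ 210.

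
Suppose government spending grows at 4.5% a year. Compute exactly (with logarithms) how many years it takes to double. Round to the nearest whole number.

t = ln(2) / ln(1 + 0.045) = 0.6931 / 0.044017 ≈ 15.75.
≈ 16 years.

16 years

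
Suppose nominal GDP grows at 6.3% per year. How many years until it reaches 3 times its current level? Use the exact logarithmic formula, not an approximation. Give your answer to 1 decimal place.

18.0 years

t = ln(3) / ln(1 + 0.063) = 1.0986 / 0.061095 ≈ 17.98.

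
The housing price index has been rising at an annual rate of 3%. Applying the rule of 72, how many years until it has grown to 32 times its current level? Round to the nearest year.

approximately 120 years

Doubling time ≈ 72/3 = 24.00 years.
Getting to 32× needs 5 doublings: 5 × 24.00 ≈ 120 years.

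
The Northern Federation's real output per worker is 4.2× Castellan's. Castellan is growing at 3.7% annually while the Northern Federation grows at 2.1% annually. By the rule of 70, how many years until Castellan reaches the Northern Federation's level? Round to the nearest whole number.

Castellan gains on the Northern Federation at 3.7% − 2.1% = 1.6 points a year.
At that relative rate the gap halves every 70/1.6 ≈ 43.75 years.
A 4.2× gap takes log₂(4.2) ≈ 2.07 halvings to close: 2.07 × 43.75 ≈ 91 years.

about 91 years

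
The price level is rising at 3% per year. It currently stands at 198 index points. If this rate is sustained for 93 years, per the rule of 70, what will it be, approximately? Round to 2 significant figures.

Doubling time ≈ 70/3 = 23.33 years.
93 years is 93/23.33 ≈ 3.99 doublings, a factor of 2^3.99 ≈ 15.89.
198 × 15.89 ≈ 3100 index points.

roughly 3100 index points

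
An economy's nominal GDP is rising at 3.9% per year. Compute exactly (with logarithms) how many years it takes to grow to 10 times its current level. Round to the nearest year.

60 years

t = ln(10) / ln(1 + 0.039) = 2.3026 / 0.038259 ≈ 60.18.
≈ 60 years.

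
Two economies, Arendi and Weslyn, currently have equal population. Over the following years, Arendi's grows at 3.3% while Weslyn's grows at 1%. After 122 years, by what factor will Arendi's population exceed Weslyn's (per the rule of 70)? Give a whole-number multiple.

about 16 times

Only the 2.3-point difference matters.
70/2.3 ≈ 30.43 years per doubling of the ratio; 122 years gives 4.01 doublings, so ≈ 16×.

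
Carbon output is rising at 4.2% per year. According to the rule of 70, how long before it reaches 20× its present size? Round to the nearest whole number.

approximately 72 years

Doubling time ≈ 70/4.2 = 16.67 years.
20× is log₂ 20 ≈ 4.32 doublings, so ≈ 4.32 × 16.67 = 72 years.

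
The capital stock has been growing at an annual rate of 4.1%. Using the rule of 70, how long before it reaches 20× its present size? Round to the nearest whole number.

about 74 years

One doubling takes 70/4.1 = 17.07 years.
20× is log₂ 20 ≈ 4.32 doublings, so ≈ 4.32 × 17.07 = 74 years.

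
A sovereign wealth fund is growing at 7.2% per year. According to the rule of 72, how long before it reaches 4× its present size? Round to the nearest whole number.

One doubling takes 72/7.2 = 10.00 years.
4 = 2^2, so 2 doublings → 20 years.

≈ 20 years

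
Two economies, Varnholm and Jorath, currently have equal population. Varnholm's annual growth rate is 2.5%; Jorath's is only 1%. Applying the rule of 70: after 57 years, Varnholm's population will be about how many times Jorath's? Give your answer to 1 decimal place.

approximately 2.3 times

Only the 1.5-point difference matters.
70/1.5 ≈ 46.67 years per doubling of the ratio; 57 years gives 1.22 doublings, so ≈ 2.3×.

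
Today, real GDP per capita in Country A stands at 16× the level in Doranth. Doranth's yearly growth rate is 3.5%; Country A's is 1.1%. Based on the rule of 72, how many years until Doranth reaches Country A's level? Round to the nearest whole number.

The growth-rate gap is 3.5% − 1.1% = 2.4 percentage points.
So the ratio between them halves every 72/2.4 ≈ 30.00 years.
A 16× gap closes after 4 halvings: 4 × 30.00 ≈ 120 years.

around 120 years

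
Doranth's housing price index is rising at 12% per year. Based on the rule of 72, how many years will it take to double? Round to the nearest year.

around 6 years

Doubling time ≈ 72 / 12 = 6.00 years.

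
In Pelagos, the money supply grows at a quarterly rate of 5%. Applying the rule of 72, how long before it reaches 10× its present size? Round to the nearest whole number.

Doubling time ≈ 72/5 = 14.40 quarters.
10× is log₂ 10 ≈ 3.32 doublings, so ≈ 3.32 × 14.40 = 48 quarters.

48 quarters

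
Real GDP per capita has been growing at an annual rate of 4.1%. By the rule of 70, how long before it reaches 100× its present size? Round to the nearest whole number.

At 4.1% it doubles every 70/4.1 ≈ 17.07 years.
Reaching 100× takes log₂(100) ≈ 6.64 doublings.
6.64 × 17.07 ≈ 113 years.

roughly 113 years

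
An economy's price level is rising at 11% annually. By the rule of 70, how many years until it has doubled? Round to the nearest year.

≈ 6 years

70/11 ≈ 6.36, so it doubles roughly every 6 years.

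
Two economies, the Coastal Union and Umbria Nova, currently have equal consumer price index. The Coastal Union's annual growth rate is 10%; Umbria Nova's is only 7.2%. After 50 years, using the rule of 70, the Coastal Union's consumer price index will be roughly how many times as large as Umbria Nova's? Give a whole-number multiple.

roughly 4 times

Only the 2.8-point difference matters.
70/2.8 ≈ 25.00 years per doubling of the ratio; 50 years gives 2.00 doublings, so ≈ 4×.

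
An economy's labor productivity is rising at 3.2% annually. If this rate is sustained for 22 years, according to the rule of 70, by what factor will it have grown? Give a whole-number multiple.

≈ 2 times

At 3.2% one doubling takes ≈ 21.88 years; 22 years is 1 of them, so ×2.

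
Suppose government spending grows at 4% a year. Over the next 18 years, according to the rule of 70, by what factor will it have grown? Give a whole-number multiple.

70/4 ≈ 17.50 years per doubling.
18 years fits 1 doubling: 2^1 = 2.

roughly 2 times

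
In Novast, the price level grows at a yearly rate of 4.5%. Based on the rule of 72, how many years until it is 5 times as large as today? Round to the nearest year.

approximately 37 years

At 4.5% it doubles every 72/4.5 ≈ 16.00 years.
5× is log₂ 5 ≈ 2.32 doublings, so ≈ 2.32 × 16.00 = 37 years.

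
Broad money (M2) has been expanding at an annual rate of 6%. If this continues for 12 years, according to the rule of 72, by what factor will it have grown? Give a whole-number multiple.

Doubling time ≈ 72/6 = 12.00 years.
12/12.00 ≈ 1 doubling, so about 2^1 = 2×.

approximately 2 times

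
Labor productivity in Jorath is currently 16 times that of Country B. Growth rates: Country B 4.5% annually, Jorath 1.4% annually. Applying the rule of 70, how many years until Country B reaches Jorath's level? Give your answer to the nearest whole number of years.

What matters is the difference: 3.1 pp.
Rule of 70 on the gap: the ratio halves every 70/3.1 ≈ 22.58 years.
A 16 times gap closes after 4 halvings: 4 × 22.58 ≈ 90 years.

about 90 years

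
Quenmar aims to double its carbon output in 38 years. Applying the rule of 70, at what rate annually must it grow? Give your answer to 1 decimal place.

70 / 38 ≈ 1.84, so about 1.8% annually.

approximately 1.8%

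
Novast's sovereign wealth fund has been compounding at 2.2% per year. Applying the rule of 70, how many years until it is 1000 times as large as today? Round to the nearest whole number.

about 317 years

At 2.2% it doubles every 70/2.2 ≈ 31.82 years.
1000× is log₂ 1000 ≈ 9.97 doublings, so ≈ 9.97 × 31.82 = 317 years.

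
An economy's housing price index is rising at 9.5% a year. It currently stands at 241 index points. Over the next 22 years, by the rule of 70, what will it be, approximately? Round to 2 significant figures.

1900 index points

Doubling time ≈ 70/9.5 = 7.37 years.
22 years is 22/7.37 ≈ 2.99 doublings, a factor of 2^2.99 ≈ 7.94.
241 × 7.94 ≈ 1900 index points.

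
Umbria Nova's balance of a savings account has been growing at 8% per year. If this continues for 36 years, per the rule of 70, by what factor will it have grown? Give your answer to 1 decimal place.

Doubling time ≈ 70/8 = 8.75 years.
36 years / 8.75 ≈ 4.11 doublings → factor 2^4.11 ≈ 17.3.

17.3 times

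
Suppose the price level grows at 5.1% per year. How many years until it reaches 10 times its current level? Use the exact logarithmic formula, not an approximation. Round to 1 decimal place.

46.3 years

t = ln(10) / ln(1 + 0.051) = 2.3026 / 0.049742 ≈ 46.29.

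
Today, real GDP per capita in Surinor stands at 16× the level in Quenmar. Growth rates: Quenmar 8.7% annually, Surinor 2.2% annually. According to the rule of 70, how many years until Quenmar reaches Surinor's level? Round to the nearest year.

≈ 43 years

Quenmar gains on Surinor at 8.7% − 2.2% = 6.5 points a year.
At that relative rate the gap halves every 70/6.5 ≈ 10.77 years.
A 16× gap closes after 4 halvings: 4 × 10.77 ≈ 43 years.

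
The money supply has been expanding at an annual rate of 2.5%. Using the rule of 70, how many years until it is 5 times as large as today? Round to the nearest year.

At 2.5% it doubles every 70/2.5 ≈ 28.00 years.
5× is log₂ 5 ≈ 2.32 doublings, so ≈ 2.32 × 28.00 = 65 years.

about 65 years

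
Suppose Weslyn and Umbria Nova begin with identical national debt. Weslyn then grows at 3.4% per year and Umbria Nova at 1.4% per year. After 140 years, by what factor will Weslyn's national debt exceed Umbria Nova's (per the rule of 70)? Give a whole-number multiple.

16 times

Rate gap = 3.4% − 1.4% = 2 points.
The ratio doubles every 70/2 ≈ 35.00 years.
140/35.00 ≈ 4.00 doublings → ratio ≈ 2^4.00 ≈ 16.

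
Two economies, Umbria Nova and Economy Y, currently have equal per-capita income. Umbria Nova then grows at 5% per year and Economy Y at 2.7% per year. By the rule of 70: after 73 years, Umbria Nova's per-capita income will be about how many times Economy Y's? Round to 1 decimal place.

Rate gap = 5% − 2.7% = 2.3 points.
The ratio doubles every 70/2.3 ≈ 30.43 years.
73/30.43 ≈ 2.40 doublings → ratio ≈ 2^2.40 ≈ 5.3.

approximately 5.3 times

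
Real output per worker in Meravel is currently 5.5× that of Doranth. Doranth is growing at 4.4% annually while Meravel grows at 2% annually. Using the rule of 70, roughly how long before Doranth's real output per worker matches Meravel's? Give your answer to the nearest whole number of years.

Doranth gains on Meravel at 4.4% − 2% = 2.4 points a year.
At that relative rate the gap halves every 70/2.4 ≈ 29.17 years.
A 5.5× gap takes log₂(5.5) ≈ 2.46 halvings to close: 2.46 × 29.17 ≈ 72 years.

≈ 72 years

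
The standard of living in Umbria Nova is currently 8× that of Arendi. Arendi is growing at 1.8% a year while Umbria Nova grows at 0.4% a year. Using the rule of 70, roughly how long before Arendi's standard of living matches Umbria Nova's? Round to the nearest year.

150 years

Arendi gains on Umbria Nova at 1.8% − 0.4% = 1.4 points a year.
At that relative rate the gap halves every 70/1.4 ≈ 50.00 years.
An 8× gap closes after 3 halvings: 3 × 50.00 ≈ 150 years.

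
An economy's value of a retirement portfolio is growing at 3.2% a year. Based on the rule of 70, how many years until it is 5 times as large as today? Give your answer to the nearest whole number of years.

around 51 years

One doubling takes 70/3.2 = 21.88 years.
5× is log₂ 5 ≈ 2.32 doublings, so ≈ 2.32 × 21.88 = 51 years.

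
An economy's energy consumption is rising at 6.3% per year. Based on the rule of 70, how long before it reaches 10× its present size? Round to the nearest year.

At 6.3% it doubles every 70/6.3 ≈ 11.11 years.
Reaching 10× takes log₂(10) ≈ 3.32 doublings.
3.32 × 11.11 ≈ 37 years.

about 37 years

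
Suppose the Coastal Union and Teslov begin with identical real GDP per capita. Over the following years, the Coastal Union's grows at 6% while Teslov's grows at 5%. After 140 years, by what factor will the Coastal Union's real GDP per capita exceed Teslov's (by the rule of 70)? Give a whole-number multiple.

≈ 4 times

Rate gap = 6% − 5% = 1 point.
The ratio doubles every 70/1 ≈ 70.00 years.
140/70.00 ≈ 2.00 doublings → ratio ≈ 2^2.00 ≈ 4.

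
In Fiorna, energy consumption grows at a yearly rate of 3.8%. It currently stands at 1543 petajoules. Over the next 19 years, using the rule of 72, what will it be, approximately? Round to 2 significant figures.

about 3100 petajoules

Doubling time ≈ 72/3.8 = 18.95 years.
19 years is 19/18.95 ≈ 1.00 doublings, a factor of 2^1.00 ≈ 2.00.
1543 × 2.00 ≈ 3100 petajoules.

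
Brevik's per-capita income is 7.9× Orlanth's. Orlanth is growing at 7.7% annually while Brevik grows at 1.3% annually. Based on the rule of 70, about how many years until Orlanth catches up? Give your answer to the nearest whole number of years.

about 33 years

The growth-rate gap is 7.7% − 1.3% = 6.4 percentage points.
So the ratio between them halves every 70/6.4 ≈ 10.94 years.
A 7.9× gap takes log₂(7.9) ≈ 2.98 halvings to close: 2.98 × 10.94 ≈ 33 years.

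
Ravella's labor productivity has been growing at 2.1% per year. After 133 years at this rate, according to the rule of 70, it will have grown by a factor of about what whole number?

At 2.1% one doubling takes ≈ 33.33 years; 133 years is 4 of them, so ×16.

≈ 16 times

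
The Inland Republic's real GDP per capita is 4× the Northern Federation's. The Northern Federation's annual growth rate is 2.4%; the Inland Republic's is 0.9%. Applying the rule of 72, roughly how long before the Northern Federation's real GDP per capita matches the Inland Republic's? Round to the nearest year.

The growth-rate gap is 2.4% − 0.9% = 1.5 percentage points.
So the ratio between them halves every 72/1.5 ≈ 48.00 years.
A 4× gap closes after 2 halvings: 2 × 48.00 ≈ 96 years.

about 96 years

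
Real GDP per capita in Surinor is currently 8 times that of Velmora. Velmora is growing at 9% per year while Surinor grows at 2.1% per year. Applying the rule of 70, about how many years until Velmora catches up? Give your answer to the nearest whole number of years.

The growth-rate gap is 9% − 2.1% = 6.9 percentage points.
So the ratio between them halves every 70/6.9 ≈ 10.14 years.
An 8 times gap closes after 3 halvings: 3 × 10.14 ≈ 30 years.

30 years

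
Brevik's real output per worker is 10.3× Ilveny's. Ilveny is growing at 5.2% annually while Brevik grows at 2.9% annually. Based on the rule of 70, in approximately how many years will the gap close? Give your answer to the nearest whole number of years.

What matters is the difference: 2.3 pp.
Rule of 70 on the gap: the ratio halves every 70/2.3 ≈ 30.43 years.
A 10.3× gap takes log₂(10.3) ≈ 3.36 halvings to close: 3.36 × 30.43 ≈ 102 years.

around 102 years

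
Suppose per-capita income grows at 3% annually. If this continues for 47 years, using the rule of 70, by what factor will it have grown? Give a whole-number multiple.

Doubling time ≈ 70/3 = 23.33 years.
47/23.33 ≈ 2 doublings, so about 2^2 = 4×.

approximately 4 times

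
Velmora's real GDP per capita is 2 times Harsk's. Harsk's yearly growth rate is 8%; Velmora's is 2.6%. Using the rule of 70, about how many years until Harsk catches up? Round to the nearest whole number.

What matters is the difference: 5.4 pp.
Rule of 70 on the gap: the ratio halves every 70/5.4 ≈ 12.96 years.
A 2 times gap closes after 1 halving: 1 × 12.96 ≈ 13 years.

13 years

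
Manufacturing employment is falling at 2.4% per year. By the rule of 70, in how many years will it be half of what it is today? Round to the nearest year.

Falling at 2.4%, it halves about every 70/2.4 = 29.17 years.

≈ 29 years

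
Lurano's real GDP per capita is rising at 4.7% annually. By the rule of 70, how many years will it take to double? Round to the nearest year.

70/4.7 ≈ 14.89, so it doubles roughly every 15 years.

≈ 15 years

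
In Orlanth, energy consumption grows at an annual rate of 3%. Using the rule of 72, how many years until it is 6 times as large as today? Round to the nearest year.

At 3% it doubles every 72/3 ≈ 24.00 years.
6× is log₂ 6 ≈ 2.58 doublings, so ≈ 2.58 × 24.00 = 62 years.

approximately 62 years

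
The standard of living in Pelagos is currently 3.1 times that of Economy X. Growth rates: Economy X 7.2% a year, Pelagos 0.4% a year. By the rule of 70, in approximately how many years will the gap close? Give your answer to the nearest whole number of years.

approximately 17 years

The growth-rate gap is 7.2% − 0.4% = 6.8 percentage points.
So the ratio between them halves every 70/6.8 ≈ 10.29 years.
A 3.1 times gap takes log₂(3.1) ≈ 1.63 halvings to close: 1.63 × 10.29 ≈ 17 years.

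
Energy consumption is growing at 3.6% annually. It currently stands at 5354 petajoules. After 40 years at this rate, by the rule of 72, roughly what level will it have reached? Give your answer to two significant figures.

Doubling time ≈ 72/3.6 = 20.00 years.
40 years is 40/20.00 ≈ 2.00 doublings, a factor of 2^2.00 ≈ 4.00.
5354 × 4.00 ≈ 21000 petajoules.

about 21000 petajoules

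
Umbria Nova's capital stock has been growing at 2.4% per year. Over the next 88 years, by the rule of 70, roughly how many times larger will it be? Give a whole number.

roughly 8 times

At 2.4% one doubling takes ≈ 29.17 years; 88 years is 3 of them, so ×8.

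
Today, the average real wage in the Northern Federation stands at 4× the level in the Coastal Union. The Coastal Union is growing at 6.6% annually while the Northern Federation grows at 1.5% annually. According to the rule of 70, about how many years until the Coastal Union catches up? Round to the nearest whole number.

What matters is the difference: 5.1 pp.
Rule of 70 on the gap: the ratio halves every 70/5.1 ≈ 13.73 years.
A 4× gap closes after 2 halvings: 2 × 13.73 ≈ 27 years.

roughly 27 years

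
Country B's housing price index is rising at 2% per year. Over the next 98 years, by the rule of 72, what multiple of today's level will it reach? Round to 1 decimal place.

≈ 6.6 times

Doubles every ≈ 36.00 years (72/2).
98 years is 2.72 doublings; 2^2.72 ≈ 6.6×.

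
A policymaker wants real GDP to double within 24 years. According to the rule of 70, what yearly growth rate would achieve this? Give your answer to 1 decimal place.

approximately 2.9% per year

70 / 24 ≈ 2.92, so about 2.9% per year.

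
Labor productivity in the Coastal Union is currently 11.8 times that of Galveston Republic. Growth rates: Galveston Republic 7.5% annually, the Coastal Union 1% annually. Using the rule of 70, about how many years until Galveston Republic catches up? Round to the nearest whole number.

Galveston Republic gains on the Coastal Union at 7.5% − 1% = 6.5 points a year.
At that relative rate the gap halves every 70/6.5 ≈ 10.77 years.
An 11.8 times gap takes log₂(11.8) ≈ 3.56 halvings to close: 3.56 × 10.77 ≈ 38 years.

approximately 38 years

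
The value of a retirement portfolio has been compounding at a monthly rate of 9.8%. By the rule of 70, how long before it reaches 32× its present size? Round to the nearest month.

Doubling time ≈ 70/9.8 = 7.14 months.
32 = 2^5, so 5 doublings → 36 months.

around 36 months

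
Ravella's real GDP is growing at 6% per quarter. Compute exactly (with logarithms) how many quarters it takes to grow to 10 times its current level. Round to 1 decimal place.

39.5 quarters

t = ln(10) / ln(1 + 0.06) = 2.3026 / 0.058269 ≈ 39.52.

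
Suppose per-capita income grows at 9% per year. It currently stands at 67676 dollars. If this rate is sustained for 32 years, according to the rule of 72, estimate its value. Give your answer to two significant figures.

It doubles every 72/9 ≈ 8.00 years, so 32 years is 4.00 doublings.
2^4.00 ≈ 16.00; 67676 × 16.00 ≈ 1100000 dollars.

roughly 1100000 dollars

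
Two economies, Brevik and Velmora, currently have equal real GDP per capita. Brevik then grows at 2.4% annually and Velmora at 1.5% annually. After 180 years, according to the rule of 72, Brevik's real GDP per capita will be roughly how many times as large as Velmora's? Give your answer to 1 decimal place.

Brevik pulls ahead at 0.9 pp per year, so the ratio doubles every 72/0.9 ≈ 80.00 years.
In 180 years that's 2.25 doublings: 2^2.25 ≈ 4.8.

≈ 4.8 times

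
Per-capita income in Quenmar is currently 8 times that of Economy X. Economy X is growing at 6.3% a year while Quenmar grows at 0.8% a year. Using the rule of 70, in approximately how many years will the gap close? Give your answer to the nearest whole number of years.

38 years

What matters is the difference: 5.5 pp.
Rule of 70 on the gap: the ratio halves every 70/5.5 ≈ 12.73 years.
An 8 times gap closes after 3 halvings: 3 × 12.73 ≈ 38 years.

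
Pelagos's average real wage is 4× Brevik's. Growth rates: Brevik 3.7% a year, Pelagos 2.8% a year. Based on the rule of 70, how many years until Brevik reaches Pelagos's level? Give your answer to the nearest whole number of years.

What matters is the difference: 0.9 pp.
Rule of 70 on the gap: the ratio halves every 70/0.9 ≈ 77.78 years.
A 4× gap closes after 2 halvings: 2 × 77.78 ≈ 156 years.

≈ 156 years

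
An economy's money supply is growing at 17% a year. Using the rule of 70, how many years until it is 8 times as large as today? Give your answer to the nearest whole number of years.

At 17% it doubles every 70/17 ≈ 4.12 years.
8× is 3 doublings, so 3 × 4.12 ≈ 12 years.

about 12 years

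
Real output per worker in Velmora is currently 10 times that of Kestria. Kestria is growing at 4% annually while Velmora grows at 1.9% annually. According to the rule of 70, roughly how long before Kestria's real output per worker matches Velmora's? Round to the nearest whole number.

What matters is the difference: 2.1 pp.
Rule of 70 on the gap: the ratio halves every 70/2.1 ≈ 33.33 years.
A 10 times gap takes log₂(10) ≈ 3.32 halvings to close: 3.32 × 33.33 ≈ 111 years.

approximately 111 years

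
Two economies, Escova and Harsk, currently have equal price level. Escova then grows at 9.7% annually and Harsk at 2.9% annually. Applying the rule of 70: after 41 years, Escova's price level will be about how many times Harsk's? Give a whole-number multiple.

Escova pulls ahead at 6.8 pp per year, so the ratio doubles every 70/6.8 ≈ 10.29 years.
In 41 years that's 3.98 doublings: 2^3.98 ≈ 16.

≈ 16 times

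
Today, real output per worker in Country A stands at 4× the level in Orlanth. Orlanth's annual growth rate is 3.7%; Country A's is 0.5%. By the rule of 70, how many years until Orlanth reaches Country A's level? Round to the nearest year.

Orlanth gains on Country A at 3.7% − 0.5% = 3.2 points a year.
At that relative rate the gap halves every 70/3.2 ≈ 21.88 years.
A 4× gap closes after 2 halvings: 2 × 21.88 ≈ 44 years.

about 44 years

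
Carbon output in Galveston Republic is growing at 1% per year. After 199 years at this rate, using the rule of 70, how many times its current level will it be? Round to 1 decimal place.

Doubles every ≈ 70.00 years (70/1).
199 years is 2.84 doublings; 2^2.84 ≈ 7.2×.

7.2 times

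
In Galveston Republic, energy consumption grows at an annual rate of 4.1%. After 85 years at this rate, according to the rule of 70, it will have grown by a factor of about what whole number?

70/4.1 ≈ 17.07 years per doubling.
85 years fits 5 doublings: 2^5 = 32.

≈ 32 times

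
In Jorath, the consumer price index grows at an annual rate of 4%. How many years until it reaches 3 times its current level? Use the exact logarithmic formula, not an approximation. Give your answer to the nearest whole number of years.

28 years

t = ln(3) / ln(1 + 0.04) = 1.0986 / 0.039221 ≈ 28.01.
≈ 28 years.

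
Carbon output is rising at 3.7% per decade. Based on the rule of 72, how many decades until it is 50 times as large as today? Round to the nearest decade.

approximately 110 decades

Doubling time ≈ 72/3.7 = 19.46 decades.
Reaching 50× takes log₂(50) ≈ 5.64 doublings.
5.64 × 19.46 ≈ 110 decades.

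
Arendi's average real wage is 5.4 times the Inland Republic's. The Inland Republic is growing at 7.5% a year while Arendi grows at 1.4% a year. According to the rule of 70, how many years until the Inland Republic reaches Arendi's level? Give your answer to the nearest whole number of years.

around 28 years

What matters is the difference: 6.1 pp.
Rule of 70 on the gap: the ratio halves every 70/6.1 ≈ 11.48 years.
A 5.4 times gap takes log₂(5.4) ≈ 2.43 halvings to close: 2.43 × 11.48 ≈ 28 years.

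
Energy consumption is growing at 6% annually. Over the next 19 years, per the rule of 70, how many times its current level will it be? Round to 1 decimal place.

about 3.1 times

Doubles every ≈ 11.67 years (70/6).
19 years is 1.63 doublings; 2^1.63 ≈ 3.1×.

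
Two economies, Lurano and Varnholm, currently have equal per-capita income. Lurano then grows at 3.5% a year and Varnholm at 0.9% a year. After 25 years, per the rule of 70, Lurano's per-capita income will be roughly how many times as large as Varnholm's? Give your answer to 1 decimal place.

about 1.9 times

Only the 2.6-point difference matters.
70/2.6 ≈ 26.92 years per doubling of the ratio; 25 years gives 0.93 doublings, so ≈ 1.9×.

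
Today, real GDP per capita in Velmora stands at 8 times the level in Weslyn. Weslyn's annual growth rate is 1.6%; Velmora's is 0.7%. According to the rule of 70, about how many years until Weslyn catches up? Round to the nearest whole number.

Weslyn gains on Velmora at 1.6% − 0.7% = 0.9 points a year.
At that relative rate the gap halves every 70/0.9 ≈ 77.78 years.
An 8 times gap closes after 3 halvings: 3 × 77.78 ≈ 233 years.

around 233 years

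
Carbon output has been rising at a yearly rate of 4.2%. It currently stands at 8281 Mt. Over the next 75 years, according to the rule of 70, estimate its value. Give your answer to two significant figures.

roughly 190000 Mt

It doubles every 70/4.2 ≈ 16.67 years, so 75 years is 4.50 doublings.
2^4.50 ≈ 22.63; 8281 × 22.63 ≈ 190000 Mt.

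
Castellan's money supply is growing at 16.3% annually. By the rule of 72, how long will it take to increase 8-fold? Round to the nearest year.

At 16.3% it doubles every 72/16.3 ≈ 4.42 years.
8 = 2^3, so 3 doublings → 13 years.

approximately 13 years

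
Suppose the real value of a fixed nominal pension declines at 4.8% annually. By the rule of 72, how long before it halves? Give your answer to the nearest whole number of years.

Falling at 4.8%, it halves about every 72/4.8 = 15.00 years.

around 15 years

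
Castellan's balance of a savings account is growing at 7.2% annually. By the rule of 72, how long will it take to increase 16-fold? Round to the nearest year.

Doubling time ≈ 72/7.2 = 10.00 years.
16 = 2^4, so 4 doublings → 40 years.

around 40 years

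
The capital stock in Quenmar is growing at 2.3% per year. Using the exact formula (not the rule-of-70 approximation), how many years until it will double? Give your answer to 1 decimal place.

30.5 years

t = ln(2) / ln(1 + 0.023) = 0.6931 / 0.022739 ≈ 30.48.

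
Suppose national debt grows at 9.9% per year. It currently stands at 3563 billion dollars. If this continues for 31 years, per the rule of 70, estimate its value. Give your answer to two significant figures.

It doubles every 70/9.9 ≈ 7.07 years, so 31 years is 4.38 doublings.
2^4.38 ≈ 20.82; 3563 × 20.82 ≈ 74000 billion dollars.

about 74000 billion dollars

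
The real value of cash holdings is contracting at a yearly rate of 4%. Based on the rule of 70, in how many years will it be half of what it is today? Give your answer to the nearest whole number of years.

Halving time ≈ 70 / 4 = 17.50 → 18 years.

18 years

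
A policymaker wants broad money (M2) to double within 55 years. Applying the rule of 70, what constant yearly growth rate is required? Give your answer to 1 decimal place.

around 1.3%

70 / 55 ≈ 1.27, so about 1.3% per year.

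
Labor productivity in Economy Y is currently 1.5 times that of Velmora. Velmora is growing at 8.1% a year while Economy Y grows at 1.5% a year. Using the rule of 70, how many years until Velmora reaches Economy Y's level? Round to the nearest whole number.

around 6 years

Velmora gains on Economy Y at 8.1% − 1.5% = 6.6 points a year.
At that relative rate the gap halves every 70/6.6 ≈ 10.61 years.
A 1.5 times gap takes log₂(1.5) ≈ 0.58 halvings to close: 0.58 × 10.61 ≈ 6 years.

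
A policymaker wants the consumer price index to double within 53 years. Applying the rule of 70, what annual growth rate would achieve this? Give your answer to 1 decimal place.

about 1.3%

70 / 53 ≈ 1.32, so about 1.3% a year.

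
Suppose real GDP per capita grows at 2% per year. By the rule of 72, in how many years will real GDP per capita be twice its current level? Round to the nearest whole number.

36 years

At 2%, doubling takes about 72/2 = 36.00 years.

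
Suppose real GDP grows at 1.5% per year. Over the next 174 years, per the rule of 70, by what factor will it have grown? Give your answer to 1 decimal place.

13.3 times

Doubling time ≈ 70/1.5 = 46.67 years.
174 years / 46.67 ≈ 3.73 doublings → factor 2^3.73 ≈ 13.3.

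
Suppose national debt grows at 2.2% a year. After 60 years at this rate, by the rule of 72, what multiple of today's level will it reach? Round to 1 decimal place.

approximately 3.6 times

Doubling time ≈ 72/2.2 = 32.73 years.
60 years / 32.73 ≈ 1.83 doublings → factor 2^1.83 ≈ 3.6.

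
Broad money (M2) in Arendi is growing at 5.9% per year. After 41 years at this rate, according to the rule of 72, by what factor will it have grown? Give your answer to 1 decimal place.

Doubling time ≈ 72/5.9 = 12.20 years.
41 years / 12.20 ≈ 3.36 doublings → factor 2^3.36 ≈ 10.3.

10.3 times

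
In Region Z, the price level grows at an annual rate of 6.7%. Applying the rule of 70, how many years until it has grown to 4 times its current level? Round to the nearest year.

about 21 years

Doubling time ≈ 70/6.7 = 10.45 years.
4 = 2^2, so 2 doublings → 21 years.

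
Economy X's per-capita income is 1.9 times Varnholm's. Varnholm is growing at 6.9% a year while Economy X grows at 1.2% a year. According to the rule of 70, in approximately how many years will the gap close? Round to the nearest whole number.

≈ 11 years

What matters is the difference: 5.7 pp.
Rule of 70 on the gap: the ratio halves every 70/5.7 ≈ 12.28 years.
A 1.9 times gap takes log₂(1.9) ≈ 0.93 halvings to close: 0.93 × 12.28 ≈ 11 years.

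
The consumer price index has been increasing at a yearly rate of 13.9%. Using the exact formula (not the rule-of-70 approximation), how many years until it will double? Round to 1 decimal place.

t = ln(2) / ln(1 + 0.139) = 0.6931 / 0.130151 ≈ 5.33.

5.3 years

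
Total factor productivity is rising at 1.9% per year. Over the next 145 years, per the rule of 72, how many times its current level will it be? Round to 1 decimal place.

≈ 14.2 times

Doubles every ≈ 37.89 years (72/1.9).
145 years is 3.83 doublings; 2^3.83 ≈ 14.2×.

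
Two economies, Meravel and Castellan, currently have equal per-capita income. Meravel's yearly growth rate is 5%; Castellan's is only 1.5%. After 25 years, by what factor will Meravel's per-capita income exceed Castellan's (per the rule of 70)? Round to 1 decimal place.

≈ 2.4 times

Rate gap = 5% − 1.5% = 3.5 points.
The ratio doubles every 70/3.5 ≈ 20.00 years.
25/20.00 ≈ 1.25 doublings → ratio ≈ 2^1.25 ≈ 2.4.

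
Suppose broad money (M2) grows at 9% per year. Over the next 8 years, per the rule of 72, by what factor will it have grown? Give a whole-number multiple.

roughly 2 times

At 9% one doubling takes ≈ 8.00 years; 8 years is 1 of them, so ×2.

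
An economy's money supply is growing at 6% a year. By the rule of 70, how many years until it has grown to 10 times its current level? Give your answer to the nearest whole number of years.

around 39 years

Doubling time ≈ 70/6 = 11.67 years.
Reaching 10× takes log₂(10) ≈ 3.32 doublings.
3.32 × 11.67 ≈ 39 years.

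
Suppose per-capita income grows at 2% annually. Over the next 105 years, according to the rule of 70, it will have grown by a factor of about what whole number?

Doubling time ≈ 70/2 = 35.00 years.
105/35.00 ≈ 3 doublings, so about 2^3 = 8×.

about 8 times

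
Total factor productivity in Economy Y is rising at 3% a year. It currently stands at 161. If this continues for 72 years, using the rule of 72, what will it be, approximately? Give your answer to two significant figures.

≈ 1300

Doubling time ≈ 72/3 = 24.00 years.
72 years is 72/24.00 ≈ 3.00 doublings, a factor of 2^3.00 ≈ 8.00.
161 × 8.00 ≈ 1300.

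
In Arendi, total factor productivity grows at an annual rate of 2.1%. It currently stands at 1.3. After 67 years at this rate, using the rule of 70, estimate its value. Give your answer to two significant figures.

Doubling time ≈ 70/2.1 = 33.33 years.
67 years is 67/33.33 ≈ 2.01 doublings, a factor of 2^2.01 ≈ 4.03.
1.3 × 4.03 ≈ 5.2.

approximately 5.2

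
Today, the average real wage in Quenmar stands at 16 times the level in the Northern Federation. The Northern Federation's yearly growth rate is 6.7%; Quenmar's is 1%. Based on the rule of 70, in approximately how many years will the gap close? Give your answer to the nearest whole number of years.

49 years

the Northern Federation gains on Quenmar at 6.7% − 1% = 5.7 points a year.
At that relative rate the gap halves every 70/5.7 ≈ 12.28 years.
A 16 times gap closes after 4 halvings: 4 × 12.28 ≈ 49 years.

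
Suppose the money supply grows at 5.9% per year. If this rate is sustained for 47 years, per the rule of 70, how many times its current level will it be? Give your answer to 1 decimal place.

Doubling time ≈ 70/5.9 = 11.86 years.
47 years / 11.86 ≈ 3.96 doublings → factor 2^3.96 ≈ 15.6.

roughly 15.6 times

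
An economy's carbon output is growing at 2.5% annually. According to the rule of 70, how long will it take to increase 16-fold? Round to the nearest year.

One doubling takes 70/2.5 = 28.00 years.
16 = 2^4, so 4 doublings → 112 years.

roughly 112 years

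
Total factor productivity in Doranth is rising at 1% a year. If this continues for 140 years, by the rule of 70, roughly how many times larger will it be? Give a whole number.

roughly 4 times

Doubling time ≈ 70/1 = 70.00 years.
140/70.00 ≈ 2 doublings, so about 2^2 = 4×.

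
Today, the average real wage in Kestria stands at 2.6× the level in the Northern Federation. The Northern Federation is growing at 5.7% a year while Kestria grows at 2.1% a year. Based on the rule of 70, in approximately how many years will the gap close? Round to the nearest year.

≈ 27 years

The growth-rate gap is 5.7% − 2.1% = 3.6 percentage points.
So the ratio between them halves every 70/3.6 ≈ 19.44 years.
A 2.6× gap takes log₂(2.6) ≈ 1.38 halvings to close: 1.38 × 19.44 ≈ 27 years.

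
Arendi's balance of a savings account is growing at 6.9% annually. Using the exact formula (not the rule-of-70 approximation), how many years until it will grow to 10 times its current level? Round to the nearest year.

t = ln(10) / ln(1 + 0.069) = 2.3026 / 0.066724 ≈ 34.51.
≈ 35 years.

35 years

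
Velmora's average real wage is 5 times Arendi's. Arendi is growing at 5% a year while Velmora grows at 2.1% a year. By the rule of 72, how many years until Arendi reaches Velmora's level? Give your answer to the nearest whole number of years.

The growth-rate gap is 5% − 2.1% = 2.9 percentage points.
So the ratio between them halves every 72/2.9 ≈ 24.83 years.
A 5 times gap takes log₂(5) ≈ 2.32 halvings to close: 2.32 × 24.83 ≈ 58 years.

around 58 years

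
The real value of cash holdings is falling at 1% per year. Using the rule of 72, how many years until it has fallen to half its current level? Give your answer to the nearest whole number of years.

The rule works in reverse for decay: 72/1 ≈ 72.00 years to halve.

≈ 72 years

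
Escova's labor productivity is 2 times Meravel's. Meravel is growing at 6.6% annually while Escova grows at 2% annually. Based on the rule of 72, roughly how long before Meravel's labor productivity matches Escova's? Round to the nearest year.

The growth-rate gap is 6.6% − 2% = 4.6 percentage points.
So the ratio between them halves every 72/4.6 ≈ 15.65 years.
A 2 times gap closes after 1 halving: 1 × 15.65 ≈ 16 years.

≈ 16 years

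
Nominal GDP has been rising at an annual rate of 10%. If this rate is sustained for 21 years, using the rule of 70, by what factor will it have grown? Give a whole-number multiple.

approximately 8 times

Doubling time ≈ 70/10 = 7.00 years.
21/7.00 ≈ 3 doublings, so about 2^3 = 8×.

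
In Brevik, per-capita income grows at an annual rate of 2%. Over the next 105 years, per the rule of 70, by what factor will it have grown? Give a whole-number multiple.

70/2 ≈ 35.00 years per doubling.
105 years fits 3 doublings: 2^3 = 8.

about 8 times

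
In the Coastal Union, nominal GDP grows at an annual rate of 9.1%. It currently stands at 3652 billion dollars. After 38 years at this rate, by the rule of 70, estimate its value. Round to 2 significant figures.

about 110000 billion dollars

Doubling time ≈ 70/9.1 = 7.69 years.
38 years is 38/7.69 ≈ 4.94 doublings, a factor of 2^4.94 ≈ 30.70.
3652 × 30.70 ≈ 110000 billion dollars.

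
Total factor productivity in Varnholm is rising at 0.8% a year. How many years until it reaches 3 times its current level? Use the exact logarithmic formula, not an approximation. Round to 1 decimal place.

t = ln(3) / ln(1 + 0.008) = 1.0986 / 0.007968 ≈ 137.88.

137.9 years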